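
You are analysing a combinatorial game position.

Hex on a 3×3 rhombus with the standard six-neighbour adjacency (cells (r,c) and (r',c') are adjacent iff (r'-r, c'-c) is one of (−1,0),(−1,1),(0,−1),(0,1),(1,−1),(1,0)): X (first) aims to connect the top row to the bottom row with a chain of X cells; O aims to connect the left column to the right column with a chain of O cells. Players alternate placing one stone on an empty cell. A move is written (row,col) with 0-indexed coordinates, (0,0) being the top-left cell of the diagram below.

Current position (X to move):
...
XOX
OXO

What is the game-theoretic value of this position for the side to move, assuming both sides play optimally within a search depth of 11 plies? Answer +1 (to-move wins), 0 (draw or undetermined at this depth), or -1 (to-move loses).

value(.../XOX/OXO, X) = +1

[.../XOX/OXO] X move#1: (0,0):-1/X../XOX/OXO, (0,1):-1/.X./XOX/OXO, (0,2):+1/..X/XOX/OXO*
[..X/XOX/OXO] end (terminal -1, O#2); searched .../XOX/OXO to 11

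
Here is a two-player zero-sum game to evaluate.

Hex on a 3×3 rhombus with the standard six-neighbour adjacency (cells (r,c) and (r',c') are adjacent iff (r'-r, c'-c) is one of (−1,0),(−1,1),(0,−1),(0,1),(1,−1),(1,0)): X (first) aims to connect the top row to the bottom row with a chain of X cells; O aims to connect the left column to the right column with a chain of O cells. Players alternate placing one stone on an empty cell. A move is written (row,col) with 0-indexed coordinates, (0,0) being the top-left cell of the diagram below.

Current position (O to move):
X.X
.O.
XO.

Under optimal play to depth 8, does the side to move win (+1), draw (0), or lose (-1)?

ply 1, O at X.X/.O./XO. | (0,1)=-1→XOX/.O./XO.; (1,0)=+1→X.X/OO./XO.*; (1,2)=-1→X.X/.OO/XO.; (2,2)=-1→X.X/.O./XOO
ply 2, X at X.X/OO./XO. | (0,1)=-1→XXX/OO./XO.*; (1,2)=-1→X.X/OOX/XO.; (2,2)=-1→X.X/OO./XOX
ply 3, O at XXX/OO./XO. | (1,2)=+1→XXX/OOO/XO.*; (2,2)=+1→XXX/OO./XOO
ply 4: XXX/OOO/XO. is terminal -1 (X); from X.X/.O./XO. depth 8

value(X.X/.O./XO., O) = +1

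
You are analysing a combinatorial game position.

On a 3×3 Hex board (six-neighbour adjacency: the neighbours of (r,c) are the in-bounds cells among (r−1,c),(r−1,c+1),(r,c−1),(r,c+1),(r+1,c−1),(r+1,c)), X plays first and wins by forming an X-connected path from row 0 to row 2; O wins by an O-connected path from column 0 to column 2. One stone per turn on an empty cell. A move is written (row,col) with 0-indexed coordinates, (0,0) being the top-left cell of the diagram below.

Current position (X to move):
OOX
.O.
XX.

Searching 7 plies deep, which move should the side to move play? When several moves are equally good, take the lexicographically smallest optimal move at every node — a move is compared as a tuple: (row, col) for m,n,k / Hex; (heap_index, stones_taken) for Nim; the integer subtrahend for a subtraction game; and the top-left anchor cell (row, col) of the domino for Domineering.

ply 1, X at OOX/.O./XX. | (1,0)=-1→OOX/XO./XX.; (1,2)=+1→OOX/.OX/XX.*; (2,2)=-1→OOX/.O./XXX
ply 2: OOX/.OX/XX. is terminal -1 (O); from OOX/.O./XX. depth 7

X's best at [OOX/.O./XX.]: (1,2)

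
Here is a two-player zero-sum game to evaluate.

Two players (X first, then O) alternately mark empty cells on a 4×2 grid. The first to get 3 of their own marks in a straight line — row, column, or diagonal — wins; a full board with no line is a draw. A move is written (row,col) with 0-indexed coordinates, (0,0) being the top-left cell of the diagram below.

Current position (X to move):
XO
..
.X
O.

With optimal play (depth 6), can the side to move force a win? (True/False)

[XO/../.X/O.] X move#1: (1,0):+0/XO/X./.X/O.*, (1,1):+0/XO/.X/.X/O., (2,0):+0/XO/../XX/O., (3,1):+0/XO/../.X/OX
[XO/X./.X/O.] O move#2: (1,1):-1/XO/XO/.X/O., (2,0):+0/XO/X./OX/O.*, (3,1):-1/XO/X./.X/OO
[XO/X./OX/O.] X move#3: (1,1):+0/XO/XX/OX/O.*, (3,1):+0/XO/X./OX/OX
[XO/XX/OX/O.] O move#4: (3,1):+0/XO/XX/OX/OO*
[XO/XX/OX/OO] end (terminal +0, X#5); searched XO/../.X/O. to 6

X winning at [XO/../.X/O.]: False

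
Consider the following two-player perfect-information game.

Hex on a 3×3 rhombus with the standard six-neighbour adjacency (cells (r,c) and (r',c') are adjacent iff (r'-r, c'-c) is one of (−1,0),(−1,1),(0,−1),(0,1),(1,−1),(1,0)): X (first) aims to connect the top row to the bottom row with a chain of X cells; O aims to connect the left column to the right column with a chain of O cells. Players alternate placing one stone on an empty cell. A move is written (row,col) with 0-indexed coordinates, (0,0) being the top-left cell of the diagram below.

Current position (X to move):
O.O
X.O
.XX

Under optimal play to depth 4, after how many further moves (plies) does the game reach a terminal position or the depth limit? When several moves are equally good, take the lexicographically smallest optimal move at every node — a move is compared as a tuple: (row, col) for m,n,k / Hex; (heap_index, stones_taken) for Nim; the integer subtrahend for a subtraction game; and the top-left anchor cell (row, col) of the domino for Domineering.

ply 1, X at O.O/X.O/.XX | (0,1)=+1→OXO/X.O/.XX*; (1,1)=-1→O.O/XXO/.XX; (2,0)=-1→O.O/X.O/XXX
ply 2, O at OXO/X.O/.XX | (1,1)=-1→OXO/XOO/.XX*; (2,0)=-1→OXO/X.O/OXX
ply 3, X at OXO/XOO/.XX | (2,0)=+1→OXO/XOO/XXX*
ply 4: OXO/XOO/XXX is terminal -1 (O); from O.O/X.O/.XX depth 4

PV length from [O.O/X.O/.XX]: 3 plies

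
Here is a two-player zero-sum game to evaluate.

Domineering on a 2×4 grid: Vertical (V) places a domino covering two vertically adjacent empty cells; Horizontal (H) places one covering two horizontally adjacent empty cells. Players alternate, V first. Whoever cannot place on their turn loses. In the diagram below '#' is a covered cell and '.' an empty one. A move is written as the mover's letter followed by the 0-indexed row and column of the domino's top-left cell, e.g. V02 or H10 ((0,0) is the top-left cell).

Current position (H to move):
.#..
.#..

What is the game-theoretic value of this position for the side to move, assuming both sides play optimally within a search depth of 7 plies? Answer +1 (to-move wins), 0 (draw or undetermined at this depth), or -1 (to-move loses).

ply 1, H at .#../.#.. | H02=+1→.###/.#..*; H12=+1→.#../.###
ply 2, V at .###/.#.. | V00=-1→####/##..*
ply 3, H at ####/##.. | H12=+1→####/####*
ply 4: ####/#### is terminal -1 (V); from .#../.#.. depth 7

value(.#../.#.., H) = +1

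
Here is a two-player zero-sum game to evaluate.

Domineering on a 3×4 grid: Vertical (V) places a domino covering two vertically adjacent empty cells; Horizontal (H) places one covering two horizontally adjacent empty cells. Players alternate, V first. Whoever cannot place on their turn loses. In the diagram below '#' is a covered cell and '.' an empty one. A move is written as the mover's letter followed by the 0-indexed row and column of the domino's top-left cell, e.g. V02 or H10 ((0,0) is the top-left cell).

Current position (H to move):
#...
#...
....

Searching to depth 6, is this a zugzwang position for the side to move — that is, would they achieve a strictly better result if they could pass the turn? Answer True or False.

zugzwang(#.../#.../...., H) = False

p1 H@[#.../#.../....]: H01[###./#.../....]-1 H02[#.##/#.../....]-1 H11[#.../###./....]+1* H12[#.../#.##/....]+1 H20[#.../#.../##..]-1 H21[#.../#.../.##.]-1 H22[#.../#.../..##]-1
p2 V@[#.../###./....]: V03[#..#/####/....]-1* V13[#.../####/...#]-1
p3 H@[#..#/####/....]: H01[####/####/....]+1* H20[#..#/####/##..]+1 H21[#..#/####/.##.]+1 H22[#..#/####/..##]+1
p4 V@[####/####/....] terminal -1; root [#.../#.../....] d6
suppose H passes — search the same position with V to move:
pass> p1 V@[#.../#.../....]: V01[##../##../....]-1 V02[#.#./#.#./....]+1* V03[#..#/#..#/....]-1 V11[#.../##../.#..]-1 V12[#.../#.#./..#.]+1 V13[#.../#..#/...#]-1
pass> p2 H@[#.#./#.#./....]: H20[#.#./#.#./##..]-1* H21[#.#./#.#./.##.]-1 H22[#.#./#.#./..##]-1
pass> p3 V@[#.#./#.#./##..]: V01[###./###./##..]+1* V03[#.##/#.##/##..]+1 V13[#.#./#.##/##.#]+1
pass> p4 H@[###./###./##..]: H22[###./###./####]-1*
pass> p5 V@[###./###./####]: V03[####/####/####]+1*
pass> p6 H@[####/####/####] terminal -1; root [#.../#.../....] d6
for H: play +1, pass -1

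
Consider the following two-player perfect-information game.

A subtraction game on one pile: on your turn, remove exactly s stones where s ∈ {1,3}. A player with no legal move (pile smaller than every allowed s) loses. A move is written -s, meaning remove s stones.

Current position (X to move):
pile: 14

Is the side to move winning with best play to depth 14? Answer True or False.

X winning at [14]: False

[14] X move#1: -1:-1/13*, -3:-1/11
[13] O move#2: -1:+1/12*, -3:+1/10
[12] X move#3: -1:-1/11*, -3:-1/9
[11] O move#4: -1:+1/10*, -3:+1/8
[10] X move#5: -1:-1/9*, -3:-1/7
[9] O move#6: -1:+1/8*, -3:+1/6
[8] X move#7: -1:-1/7*, -3:-1/5
[7] O move#8: -1:+1/6*, -3:+1/4
[6] X move#9: -1:-1/5*, -3:-1/3
[5] O move#10: -1:+1/4*, -3:+1/2
[4] X move#11: -1:-1/3*, -3:-1/1
[3] O move#12: -1:+1/2*, -3:+1/0
[2] X move#13: -1:-1/1*
[1] O move#14: -1:+1/0*
[0] end (terminal -1, X#15); searched 14 to 14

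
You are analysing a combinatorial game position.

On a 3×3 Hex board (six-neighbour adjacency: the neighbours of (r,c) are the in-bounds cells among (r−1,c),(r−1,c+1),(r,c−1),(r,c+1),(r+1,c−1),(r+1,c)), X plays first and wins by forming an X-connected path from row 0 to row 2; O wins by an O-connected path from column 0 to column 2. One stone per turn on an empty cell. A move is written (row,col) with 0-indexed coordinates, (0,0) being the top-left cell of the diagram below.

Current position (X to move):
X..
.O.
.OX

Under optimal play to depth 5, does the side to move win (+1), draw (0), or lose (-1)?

p1 X@[X../.O./.OX]: (0,1)[XX./.O./.OX]-1* (0,2)[X.X/.O./.OX]-1 (1,0)[X../XO./.OX]-1 (1,2)[X../.OX/.OX]-1 (2,0)[X../.O./XOX]-1
p2 O@[XX./.O./.OX]: (0,2)[XXO/.O./.OX]+1* (1,0)[XX./OO./.OX]+1 (1,2)[XX./.OO/.OX]+1 (2,0)[XX./.O./OOX]+1
p3 X@[XXO/.O./.OX]: (1,0)[XXO/XO./.OX]-1* (1,2)[XXO/.OX/.OX]-1 (2,0)[XXO/.O./XOX]-1
p4 O@[XXO/XO./.OX]: (1,2)[XXO/XOO/.OX]-1 (2,0)[XXO/XO./OOX]+1*
p5 X@[XXO/XO./OOX] terminal -1; root [X../.O./.OX] d5

value(X../.O./.OX, X) = -1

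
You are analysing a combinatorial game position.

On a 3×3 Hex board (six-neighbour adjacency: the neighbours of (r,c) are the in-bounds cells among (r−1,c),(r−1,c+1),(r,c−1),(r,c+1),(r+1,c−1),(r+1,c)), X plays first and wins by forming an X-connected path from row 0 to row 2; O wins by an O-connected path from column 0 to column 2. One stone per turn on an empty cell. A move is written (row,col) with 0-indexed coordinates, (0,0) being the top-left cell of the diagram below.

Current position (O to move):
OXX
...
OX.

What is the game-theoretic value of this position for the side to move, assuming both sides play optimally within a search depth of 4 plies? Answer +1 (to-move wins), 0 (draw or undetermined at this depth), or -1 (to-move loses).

value(OXX/.../OX., O) = -1

p1 O@[OXX/.../OX.]: (1,0)[OXX/O../OX.]-1* (1,1)[OXX/.O./OX.]-1 (1,2)[OXX/..O/OX.]-1 (2,2)[OXX/.../OXO]-1
p2 X@[OXX/O../OX.]: (1,1)[OXX/OX./OX.]+1* (1,2)[OXX/O.X/OX.]+1 (2,2)[OXX/O../OXX]+1
p3 O@[OXX/OX./OX.] terminal -1; root [OXX/.../OX.] d4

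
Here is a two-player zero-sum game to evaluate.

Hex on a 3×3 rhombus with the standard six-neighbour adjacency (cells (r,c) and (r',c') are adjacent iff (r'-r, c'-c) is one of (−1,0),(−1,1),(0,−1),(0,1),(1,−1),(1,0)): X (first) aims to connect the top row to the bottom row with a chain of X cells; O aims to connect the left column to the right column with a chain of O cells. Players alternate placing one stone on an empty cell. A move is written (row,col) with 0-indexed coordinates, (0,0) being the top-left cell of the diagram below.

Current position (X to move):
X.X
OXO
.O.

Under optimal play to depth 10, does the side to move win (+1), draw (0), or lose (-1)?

[X.X/OXO/.O.] X move#1: (0,1):-1/XXX/OXO/.O., (2,0):+1/X.X/OXO/XO.*, (2,2):-1/X.X/OXO/.OX
[X.X/OXO/XO.] end (terminal -1, O#2); searched X.X/OXO/.O. to 10

value(X.X/OXO/.O., X) = +1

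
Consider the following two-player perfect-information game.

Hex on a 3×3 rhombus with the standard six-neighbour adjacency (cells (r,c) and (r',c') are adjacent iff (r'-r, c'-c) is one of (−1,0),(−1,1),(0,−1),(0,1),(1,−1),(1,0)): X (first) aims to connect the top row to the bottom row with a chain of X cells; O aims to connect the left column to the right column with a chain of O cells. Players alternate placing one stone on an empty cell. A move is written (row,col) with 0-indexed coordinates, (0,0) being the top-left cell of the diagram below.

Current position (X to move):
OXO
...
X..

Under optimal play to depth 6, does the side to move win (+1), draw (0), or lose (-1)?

value(OXO/.../X.., X) = +1

ply 1, X at OXO/.../X.. | (1,0)=+1→OXO/X../X..*; (1,1)=+1→OXO/.X./X..; (1,2)=+1→OXO/..X/X..; (2,1)=+1→OXO/.../XX.; (2,2)=+1→OXO/.../X.X
ply 2: OXO/X../X.. is terminal -1 (O); from OXO/.../X.. depth 6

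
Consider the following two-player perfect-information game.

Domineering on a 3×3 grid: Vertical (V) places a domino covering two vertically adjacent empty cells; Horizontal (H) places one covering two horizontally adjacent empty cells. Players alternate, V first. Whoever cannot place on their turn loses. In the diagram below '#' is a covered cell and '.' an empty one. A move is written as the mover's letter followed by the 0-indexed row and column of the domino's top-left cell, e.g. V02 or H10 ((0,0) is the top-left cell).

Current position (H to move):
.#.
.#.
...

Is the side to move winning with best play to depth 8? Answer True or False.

H winning at [.#./.#./...]: False

ply 1, H at .#./.#./... | H20=-1→.#./.#./##.*; H21=-1→.#./.#./.##
ply 2, V at .#./.#./##. | V00=+1→##./##./##.*; V02=+1→.##/.##/##.; V12=+1→.#./.##/###
ply 3: ##./##./##. is terminal -1 (H); from .#./.#./... depth 8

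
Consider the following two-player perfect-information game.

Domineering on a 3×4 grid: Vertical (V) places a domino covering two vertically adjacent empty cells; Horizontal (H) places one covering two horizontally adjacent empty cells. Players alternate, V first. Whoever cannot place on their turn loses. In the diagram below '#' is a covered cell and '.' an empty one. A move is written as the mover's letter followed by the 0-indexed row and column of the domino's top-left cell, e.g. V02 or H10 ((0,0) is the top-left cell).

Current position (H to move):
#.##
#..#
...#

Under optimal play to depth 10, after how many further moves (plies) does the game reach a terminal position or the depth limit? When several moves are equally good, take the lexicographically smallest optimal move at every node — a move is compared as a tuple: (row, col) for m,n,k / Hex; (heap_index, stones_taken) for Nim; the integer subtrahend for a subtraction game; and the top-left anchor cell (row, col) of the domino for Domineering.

ply 1, H at #.##/#..#/...# | H11=+1→#.##/####/...#*; H20=-1→#.##/#..#/##.#; H21=-1→#.##/#..#/.###
ply 2: #.##/####/...# is terminal -1 (V); from #.##/#..#/...# depth 10

PV length from [#.##/#..#/...#]: 1 ply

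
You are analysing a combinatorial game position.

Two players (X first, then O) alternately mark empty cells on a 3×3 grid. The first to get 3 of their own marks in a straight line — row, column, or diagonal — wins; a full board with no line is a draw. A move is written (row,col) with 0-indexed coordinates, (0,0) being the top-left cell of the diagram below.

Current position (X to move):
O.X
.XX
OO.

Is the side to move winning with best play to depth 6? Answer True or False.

X winning at [O.X/.XX/OO.]: True

[O.X/.XX/OO.] X move#1: (0,1):-1/OXX/.XX/OO., (1,0):+1/O.X/XXX/OO.*, (2,2):+1/O.X/.XX/OOX
[O.X/XXX/OO.] end (terminal -1, O#2); searched O.X/.XX/OO. to 6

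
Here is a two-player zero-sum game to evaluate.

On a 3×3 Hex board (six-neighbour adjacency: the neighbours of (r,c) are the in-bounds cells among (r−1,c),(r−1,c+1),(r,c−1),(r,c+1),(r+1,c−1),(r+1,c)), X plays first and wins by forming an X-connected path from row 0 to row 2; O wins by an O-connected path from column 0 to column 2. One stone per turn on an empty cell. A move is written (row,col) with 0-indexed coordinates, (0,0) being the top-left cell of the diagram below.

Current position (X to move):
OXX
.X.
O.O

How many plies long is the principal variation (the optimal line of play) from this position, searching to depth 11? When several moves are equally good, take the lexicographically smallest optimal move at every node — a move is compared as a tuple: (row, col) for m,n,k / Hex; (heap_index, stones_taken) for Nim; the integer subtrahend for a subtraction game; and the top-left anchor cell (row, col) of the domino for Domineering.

PV length from [OXX/.X./O.O]: 1 ply

[OXX/.X./O.O] X move#1: (1,0):-1/OXX/XX./O.O, (1,2):-1/OXX/.XX/O.O, (2,1):+1/OXX/.X./OXO*
[OXX/.X./OXO] end (terminal -1, O#2); searched OXX/.X./O.O to 11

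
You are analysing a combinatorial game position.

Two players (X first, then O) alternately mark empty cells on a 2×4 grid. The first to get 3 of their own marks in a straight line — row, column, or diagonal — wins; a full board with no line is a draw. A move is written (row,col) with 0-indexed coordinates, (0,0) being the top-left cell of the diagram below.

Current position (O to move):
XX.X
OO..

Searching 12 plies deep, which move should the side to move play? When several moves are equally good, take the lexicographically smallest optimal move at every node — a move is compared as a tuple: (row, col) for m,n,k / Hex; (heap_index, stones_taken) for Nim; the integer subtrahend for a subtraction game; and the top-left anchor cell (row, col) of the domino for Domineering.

O's best at [XX.X/OO..]: (1,2)

[XX.X/OO..] O move#1: (0,2):+0/XXOX/OO.., (1,2):+1/XX.X/OOO.*, (1,3):-1/XX.X/OO.O
[XX.X/OOO.] end (terminal -1, X#2); searched XX.X/OO.. to 12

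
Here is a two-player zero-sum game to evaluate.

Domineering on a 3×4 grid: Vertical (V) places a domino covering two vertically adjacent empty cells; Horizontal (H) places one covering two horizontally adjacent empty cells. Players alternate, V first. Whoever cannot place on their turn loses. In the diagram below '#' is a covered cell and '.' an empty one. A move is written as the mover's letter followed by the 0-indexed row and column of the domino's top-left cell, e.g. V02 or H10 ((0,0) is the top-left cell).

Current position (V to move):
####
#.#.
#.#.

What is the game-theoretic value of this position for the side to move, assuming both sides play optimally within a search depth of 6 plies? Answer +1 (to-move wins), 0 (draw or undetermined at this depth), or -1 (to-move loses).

value(####/#.#./#.#., V) = +1

p1 V@[####/#.#./#.#.]: V11[####/###./###.]+1* V13[####/#.##/#.##]+1
p2 H@[####/###./###.] terminal -1; root [####/#.#./#.#.] d6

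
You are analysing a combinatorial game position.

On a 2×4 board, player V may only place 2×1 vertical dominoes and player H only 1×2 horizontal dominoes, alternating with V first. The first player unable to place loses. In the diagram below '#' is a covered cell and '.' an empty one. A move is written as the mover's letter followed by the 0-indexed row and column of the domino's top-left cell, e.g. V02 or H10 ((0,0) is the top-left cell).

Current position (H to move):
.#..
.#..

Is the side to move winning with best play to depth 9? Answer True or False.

p1 H@[.#../.#..]: H02[.###/.#..]+1* H12[.#../.###]+1
p2 V@[.###/.#..]: V00[####/##..]-1*
p3 H@[####/##..]: H12[####/####]+1*
p4 V@[####/####] terminal -1; root [.#../.#..] d9

H winning at [.#../.#..]: True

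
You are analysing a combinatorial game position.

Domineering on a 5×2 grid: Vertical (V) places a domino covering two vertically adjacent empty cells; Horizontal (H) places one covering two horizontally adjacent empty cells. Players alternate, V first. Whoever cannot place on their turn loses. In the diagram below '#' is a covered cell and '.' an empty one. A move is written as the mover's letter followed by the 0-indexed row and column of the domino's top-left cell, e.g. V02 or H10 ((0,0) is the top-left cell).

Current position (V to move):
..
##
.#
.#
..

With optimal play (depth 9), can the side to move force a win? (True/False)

V winning at [../##/.#/.#/..]: False

[../##/.#/.#/..] V move#1: V20:-1/../##/##/##/..*, V30:-1/../##/.#/##/#.
[../##/##/##/..] H move#2: H00:+1/##/##/##/##/..*, H40:+1/../##/##/##/##
[##/##/##/##/..] end (terminal -1, V#3); searched ../##/.#/.#/.. to 9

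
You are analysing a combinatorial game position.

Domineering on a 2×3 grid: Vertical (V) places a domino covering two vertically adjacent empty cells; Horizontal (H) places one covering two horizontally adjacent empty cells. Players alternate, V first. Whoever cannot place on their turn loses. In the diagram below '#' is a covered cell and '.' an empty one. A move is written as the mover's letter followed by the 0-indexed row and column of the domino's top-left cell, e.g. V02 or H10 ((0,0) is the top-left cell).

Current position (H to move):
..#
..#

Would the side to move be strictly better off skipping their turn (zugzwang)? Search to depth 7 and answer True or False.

[..#/..#] H move#1: H00:+1/###/..#*, H10:+1/..#/###
[###/..#] end (terminal -1, V#2); searched ..#/..# to 7
suppose H passes — search the same position with V to move:
pass> [..#/..#] V move#1: V00:+1/#.#/#.#*, V01:+1/.##/.##
pass> [#.#/#.#] end (terminal -1, H#2); searched ..#/..# to 7
for H: play +1, pass -1

zugzwang(..#/..#, H) = False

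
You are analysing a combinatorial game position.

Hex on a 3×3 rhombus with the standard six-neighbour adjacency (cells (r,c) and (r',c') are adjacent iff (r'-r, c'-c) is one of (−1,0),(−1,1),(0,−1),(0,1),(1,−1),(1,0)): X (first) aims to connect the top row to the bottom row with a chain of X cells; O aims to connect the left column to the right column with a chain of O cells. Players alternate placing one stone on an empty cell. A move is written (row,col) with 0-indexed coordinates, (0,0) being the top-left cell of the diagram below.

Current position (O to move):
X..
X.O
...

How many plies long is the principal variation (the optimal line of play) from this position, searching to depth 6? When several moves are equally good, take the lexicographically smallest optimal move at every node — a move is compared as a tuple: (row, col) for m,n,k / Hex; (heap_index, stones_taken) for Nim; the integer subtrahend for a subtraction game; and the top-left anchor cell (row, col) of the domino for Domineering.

[X../X.O/...] O move#1: (0,1):-1/XO./X.O/..., (0,2):-1/X.O/X.O/..., (1,1):-1/X../XOO/..., (2,0):+1/X../X.O/O..*, (2,1):-1/X../X.O/.O., (2,2):-1/X../X.O/..O
[X../X.O/O..] X move#2: (0,1):-1/XX./X.O/O..*, (0,2):-1/X.X/X.O/O.., (1,1):-1/X../XXO/O.., (2,1):-1/X../X.O/OX., (2,2):-1/X../X.O/O.X
[XX./X.O/O..] O move#3: (0,2):+1/XXO/X.O/O..*, (1,1):+1/XX./XOO/O.., (2,1):+1/XX./X.O/OO., (2,2):+1/XX./X.O/O.O
[XXO/X.O/O..] X move#4: (1,1):-1/XXO/XXO/O..*, (2,1):-1/XXO/X.O/OX., (2,2):-1/XXO/X.O/O.X
[XXO/XXO/O..] O move#5: (2,1):+1/XXO/XXO/OO.*, (2,2):-1/XXO/XXO/O.O
[XXO/XXO/OO.] end (terminal -1, X#6); searched X../X.O/... to 6

PV length from [X../X.O/...]: 5 plies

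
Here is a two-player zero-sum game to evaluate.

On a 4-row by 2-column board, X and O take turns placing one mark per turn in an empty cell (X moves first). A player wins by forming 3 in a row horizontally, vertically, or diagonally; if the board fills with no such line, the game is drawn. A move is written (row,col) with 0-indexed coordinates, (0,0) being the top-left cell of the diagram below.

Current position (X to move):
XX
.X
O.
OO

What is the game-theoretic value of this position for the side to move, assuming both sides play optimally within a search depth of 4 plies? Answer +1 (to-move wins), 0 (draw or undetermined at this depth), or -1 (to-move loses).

ply 1, X at XX/.X/O./OO | (1,0)=+0→XX/XX/O./OO; (2,1)=+1→XX/.X/OX/OO*
ply 2: XX/.X/OX/OO is terminal -1 (O); from XX/.X/O./OO depth 4

value(XX/.X/O./OO, X) = +1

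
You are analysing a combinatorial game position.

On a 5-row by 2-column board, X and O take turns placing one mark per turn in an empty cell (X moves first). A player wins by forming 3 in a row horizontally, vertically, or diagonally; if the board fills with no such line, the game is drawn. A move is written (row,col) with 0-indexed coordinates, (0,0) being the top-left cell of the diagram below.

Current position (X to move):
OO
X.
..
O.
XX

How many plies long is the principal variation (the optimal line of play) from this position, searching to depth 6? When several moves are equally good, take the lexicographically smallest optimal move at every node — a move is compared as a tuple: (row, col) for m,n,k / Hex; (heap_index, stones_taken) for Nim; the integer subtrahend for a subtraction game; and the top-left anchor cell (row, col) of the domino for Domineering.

[OO/X./../O./XX] X move#1: (1,1):+0/OO/XX/../O./XX*, (2,0):+0/OO/X./X./O./XX, (2,1):+0/OO/X./.X/O./XX, (3,1):+0/OO/X./../OX/XX
[OO/XX/../O./XX] O move#2: (2,0):+0/OO/XX/O./O./XX*, (2,1):+0/OO/XX/.O/O./XX, (3,1):+0/OO/XX/../OO/XX
[OO/XX/O./O./XX] X move#3: (2,1):+0/OO/XX/OX/O./XX*, (3,1):+0/OO/XX/O./OX/XX
[OO/XX/OX/O./XX] O move#4: (3,1):+0/OO/XX/OX/OO/XX*
[OO/XX/OX/OO/XX] end (terminal +0, X#5); searched OO/X./../O./XX to 6

PV length from [OO/X./../O./XX]: 4 plies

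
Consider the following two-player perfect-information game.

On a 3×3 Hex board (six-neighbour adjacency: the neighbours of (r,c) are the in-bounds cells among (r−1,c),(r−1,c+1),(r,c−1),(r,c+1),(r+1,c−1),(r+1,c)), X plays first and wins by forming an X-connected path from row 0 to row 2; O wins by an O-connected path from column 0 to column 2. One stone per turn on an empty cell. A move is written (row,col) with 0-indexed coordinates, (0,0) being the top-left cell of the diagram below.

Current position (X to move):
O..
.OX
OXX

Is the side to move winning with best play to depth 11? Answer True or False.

ply 1, X at O../.OX/OXX | (0,1)=-1→OX./.OX/OXX; (0,2)=+1→O.X/.OX/OXX*; (1,0)=-1→O../XOX/OXX
ply 2: O.X/.OX/OXX is terminal -1 (O); from O../.OX/OXX depth 11

X winning at [O../.OX/OXX]: True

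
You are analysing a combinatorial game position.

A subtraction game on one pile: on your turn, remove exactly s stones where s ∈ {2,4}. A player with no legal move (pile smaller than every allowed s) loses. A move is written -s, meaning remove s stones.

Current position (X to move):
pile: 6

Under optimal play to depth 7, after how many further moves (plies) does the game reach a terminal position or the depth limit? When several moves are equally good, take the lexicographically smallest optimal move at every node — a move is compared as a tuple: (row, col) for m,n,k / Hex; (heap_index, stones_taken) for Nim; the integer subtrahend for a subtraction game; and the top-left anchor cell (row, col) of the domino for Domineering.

PV length from [6]: 2 plies

p1 X@[6]: -2[4]-1* -4[2]-1
p2 O@[4]: -2[2]-1 -4[0]+1*
p3 X@[0] terminal -1; root [6] d7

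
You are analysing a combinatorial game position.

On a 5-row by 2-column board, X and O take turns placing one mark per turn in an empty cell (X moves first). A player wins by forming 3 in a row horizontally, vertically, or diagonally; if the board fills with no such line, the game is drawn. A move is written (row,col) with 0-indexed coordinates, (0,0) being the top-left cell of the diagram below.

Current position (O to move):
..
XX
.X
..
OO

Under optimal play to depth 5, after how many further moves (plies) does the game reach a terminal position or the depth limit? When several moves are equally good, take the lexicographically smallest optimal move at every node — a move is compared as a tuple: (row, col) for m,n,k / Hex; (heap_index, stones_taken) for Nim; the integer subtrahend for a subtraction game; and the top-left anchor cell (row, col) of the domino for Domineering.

PV length from [../XX/.X/../OO]: 2 plies

ply 1, O at ../XX/.X/../OO | (0,0)=-1→O./XX/.X/../OO*; (0,1)=-1→.O/XX/.X/../OO; (2,0)=-1→../XX/OX/../OO; (3,0)=-1→../XX/.X/O./OO; (3,1)=-1→../XX/.X/.O/OO
ply 2, X at O./XX/.X/../OO | (0,1)=+1→OX/XX/.X/../OO*; (2,0)=+1→O./XX/XX/../OO; (3,0)=+1→O./XX/.X/X./OO; (3,1)=+1→O./XX/.X/.X/OO
ply 3: OX/XX/.X/../OO is terminal -1 (O); from ../XX/.X/../OO depth 5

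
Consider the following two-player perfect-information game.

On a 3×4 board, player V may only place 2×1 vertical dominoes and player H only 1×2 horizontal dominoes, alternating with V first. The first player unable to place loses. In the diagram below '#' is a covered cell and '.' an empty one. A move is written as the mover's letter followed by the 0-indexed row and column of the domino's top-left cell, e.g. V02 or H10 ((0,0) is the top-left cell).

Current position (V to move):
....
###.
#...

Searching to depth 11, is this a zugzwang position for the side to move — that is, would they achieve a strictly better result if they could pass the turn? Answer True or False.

zugzwang(..../###./#..., V) = False

ply 1, V at ..../###./#... | V03=-1→...#/####/#...*; V13=-1→..../####/#..#
ply 2, H at ...#/####/#... | H00=+1→##.#/####/#...*; H01=+1→.###/####/#...; H21=+1→...#/####/###.; H22=+1→...#/####/#.##
ply 3: ##.#/####/#... is terminal -1 (V); from ..../###./#... depth 11
if V skipped the turn, H would face:
~ ply 1, H at ..../###./#... | H00=+1→##../###./#...*; H01=+1→.##./###./#...; H02=+1→..##/###./#...; H21=+1→..../###./###.; H22=+1→..../###./#.##
~ ply 2, V at ##../###./#... | V03=-1→##.#/####/#...*; V13=-1→##../####/#..#
~ ply 3, H at ##.#/####/#... | H21=+1→##.#/####/###.*; H22=+1→##.#/####/#.##
~ ply 4: ##.#/####/###. is terminal -1 (V); from ..../###./#... depth 11
compare (V): move=-1 vs pass=-1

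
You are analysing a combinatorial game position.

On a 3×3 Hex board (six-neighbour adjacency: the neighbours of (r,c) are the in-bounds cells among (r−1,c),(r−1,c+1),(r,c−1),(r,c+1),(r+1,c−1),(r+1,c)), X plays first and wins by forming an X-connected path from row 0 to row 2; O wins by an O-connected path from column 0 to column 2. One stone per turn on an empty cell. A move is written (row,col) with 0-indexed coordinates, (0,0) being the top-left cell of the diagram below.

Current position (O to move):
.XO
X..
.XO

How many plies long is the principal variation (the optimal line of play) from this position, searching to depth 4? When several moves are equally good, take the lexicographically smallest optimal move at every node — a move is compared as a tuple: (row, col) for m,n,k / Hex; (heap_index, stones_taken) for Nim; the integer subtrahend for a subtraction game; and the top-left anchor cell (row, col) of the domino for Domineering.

PV length from [.XO/X../.XO]: 2 plies

ply 1, O at .XO/X../.XO | (0,0)=-1→OXO/X../.XO*; (1,1)=-1→.XO/XO./.XO; (1,2)=-1→.XO/X.O/.XO; (2,0)=-1→.XO/X../OXO
ply 2, X at OXO/X../.XO | (1,1)=+1→OXO/XX./.XO*; (1,2)=+1→OXO/X.X/.XO; (2,0)=+1→OXO/X../XXO
ply 3: OXO/XX./.XO is terminal -1 (O); from .XO/X../.XO depth 4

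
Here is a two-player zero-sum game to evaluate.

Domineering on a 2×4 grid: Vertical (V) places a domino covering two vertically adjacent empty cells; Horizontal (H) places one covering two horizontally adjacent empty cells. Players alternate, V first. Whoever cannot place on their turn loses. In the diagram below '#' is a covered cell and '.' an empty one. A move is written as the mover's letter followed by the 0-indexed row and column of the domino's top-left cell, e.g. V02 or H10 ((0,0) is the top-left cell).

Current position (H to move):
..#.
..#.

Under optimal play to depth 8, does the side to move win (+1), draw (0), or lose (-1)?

[..#./..#.] H move#1: H00:+1/###./..#.*, H10:+1/..#./###.
[###./..#.] V move#2: V03:-1/####/..##*
[####/..##] H move#3: H10:+1/####/####*
[####/####] end (terminal -1, V#4); searched ..#./..#. to 8

value(..#./..#., H) = +1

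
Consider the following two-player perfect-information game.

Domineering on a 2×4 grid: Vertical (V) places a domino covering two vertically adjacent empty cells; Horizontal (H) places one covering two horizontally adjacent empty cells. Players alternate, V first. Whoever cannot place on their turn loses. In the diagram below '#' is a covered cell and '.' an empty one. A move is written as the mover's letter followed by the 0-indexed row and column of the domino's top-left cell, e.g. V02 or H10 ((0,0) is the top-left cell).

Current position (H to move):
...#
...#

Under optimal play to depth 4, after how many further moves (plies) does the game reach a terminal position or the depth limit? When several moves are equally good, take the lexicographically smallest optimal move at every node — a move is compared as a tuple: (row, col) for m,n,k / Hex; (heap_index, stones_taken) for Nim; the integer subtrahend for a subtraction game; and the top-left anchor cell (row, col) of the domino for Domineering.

ply 1, H at ...#/...# | H00=+1→##.#/...#*; H01=+1→.###/...#; H10=+1→...#/##.#; H11=+1→...#/.###
ply 2, V at ##.#/...# | V02=-1→####/..##*
ply 3, H at ####/..## | H10=+1→####/####*
ply 4: ####/#### is terminal -1 (V); from ...#/...# depth 4

PV length from [...#/...#]: 3 plies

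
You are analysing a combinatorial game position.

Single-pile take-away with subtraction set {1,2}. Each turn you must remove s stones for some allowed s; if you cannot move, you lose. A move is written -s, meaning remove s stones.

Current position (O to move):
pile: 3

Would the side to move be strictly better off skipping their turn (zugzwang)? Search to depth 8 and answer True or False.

zugzwang(3, O) = True

ply 1, O at 3 | -1=-1→2*; -2=-1→1
ply 2, X at 2 | -1=-1→1; -2=+1→0*
ply 3: 0 is terminal -1 (O); from 3 depth 8
pass branch (X moves first from the same position):
  | ply 1, X at 3 | -1=-1→2*; -2=-1→1
  | ply 2, O at 2 | -1=-1→1; -2=+1→0*
  | ply 3: 0 is terminal -1 (X); from 3 depth 8
O moving scores -1; O passing scores +1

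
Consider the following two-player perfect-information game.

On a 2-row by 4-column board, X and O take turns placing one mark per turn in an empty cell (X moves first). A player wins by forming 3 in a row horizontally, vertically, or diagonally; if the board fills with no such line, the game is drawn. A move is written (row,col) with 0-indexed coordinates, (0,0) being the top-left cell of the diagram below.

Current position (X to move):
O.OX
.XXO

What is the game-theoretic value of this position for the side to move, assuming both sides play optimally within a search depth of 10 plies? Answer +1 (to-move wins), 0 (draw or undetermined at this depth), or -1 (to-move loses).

value(O.OX/.XXO, X) = +1

[O.OX/.XXO] X move#1: (0,1):+0/OXOX/.XXO, (1,0):+1/O.OX/XXXO*
[O.OX/XXXO] end (terminal -1, O#2); searched O.OX/.XXO to 10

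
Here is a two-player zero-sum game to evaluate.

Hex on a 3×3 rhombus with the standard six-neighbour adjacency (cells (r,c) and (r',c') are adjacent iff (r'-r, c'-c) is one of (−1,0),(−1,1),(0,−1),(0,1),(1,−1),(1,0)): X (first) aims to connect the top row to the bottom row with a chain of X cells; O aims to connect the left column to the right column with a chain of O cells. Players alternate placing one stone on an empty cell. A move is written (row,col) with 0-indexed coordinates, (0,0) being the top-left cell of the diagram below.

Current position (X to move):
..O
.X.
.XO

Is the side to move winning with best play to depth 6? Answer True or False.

ply 1, X at ..O/.X./.XO | (0,0)=+1→X.O/.X./.XO*; (0,1)=+1→.XO/.X./.XO; (1,0)=+1→..O/XX./.XO; (1,2)=-1→..O/.XX/.XO; (2,0)=-1→..O/.X./XXO
ply 2, O at X.O/.X./.XO | (0,1)=-1→XOO/.X./.XO*; (1,0)=-1→X.O/OX./.XO; (1,2)=-1→X.O/.XO/.XO; (2,0)=-1→X.O/.X./OXO
ply 3, X at XOO/.X./.XO | (1,0)=+1→XOO/XX./.XO*; (1,2)=-1→XOO/.XX/.XO; (2,0)=-1→XOO/.X./XXO
ply 4: XOO/XX./.XO is terminal -1 (O); from ..O/.X./.XO depth 6

X winning at [..O/.X./.XO]: True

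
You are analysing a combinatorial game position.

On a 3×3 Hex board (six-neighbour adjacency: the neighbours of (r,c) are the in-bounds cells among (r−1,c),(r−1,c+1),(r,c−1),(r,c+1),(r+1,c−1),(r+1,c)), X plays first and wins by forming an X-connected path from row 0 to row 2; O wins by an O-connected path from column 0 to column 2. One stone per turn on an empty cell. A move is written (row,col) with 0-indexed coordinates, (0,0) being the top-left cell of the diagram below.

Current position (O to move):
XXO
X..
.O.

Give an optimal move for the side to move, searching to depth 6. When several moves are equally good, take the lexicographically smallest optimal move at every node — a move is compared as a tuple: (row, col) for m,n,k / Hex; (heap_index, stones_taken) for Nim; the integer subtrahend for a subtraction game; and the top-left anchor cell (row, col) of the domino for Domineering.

O's best at [XXO/X../.O.]: (2,0)

[XXO/X../.O.] O move#1: (1,1):-1/XXO/XO./.O., (1,2):-1/XXO/X.O/.O., (2,0):+1/XXO/X../OO.*, (2,2):-1/XXO/X../.OO
[XXO/X../OO.] X move#2: (1,1):-1/XXO/XX./OO.*, (1,2):-1/XXO/X.X/OO., (2,2):-1/XXO/X../OOX
[XXO/XX./OO.] O move#3: (1,2):+1/XXO/XXO/OO.*, (2,2):+1/XXO/XX./OOO
[XXO/XXO/OO.] end (terminal -1, X#4); searched XXO/X../.O. to 6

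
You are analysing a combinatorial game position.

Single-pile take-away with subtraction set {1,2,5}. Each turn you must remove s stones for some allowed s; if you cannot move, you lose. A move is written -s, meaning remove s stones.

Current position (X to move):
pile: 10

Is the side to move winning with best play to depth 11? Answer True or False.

X winning at [10]: True

p1 X@[10]: -1[9]+1* -2[8]-1 -5[5]-1
p2 O@[9]: -1[8]-1* -2[7]-1 -5[4]-1
p3 X@[8]: -1[7]-1 -2[6]+1* -5[3]+1
p4 O@[6]: -1[5]-1* -2[4]-1 -5[1]-1
p5 X@[5]: -1[4]-1 -2[3]+1* -5[0]+1
p6 O@[3]: -1[2]-1* -2[1]-1
p7 X@[2]: -1[1]-1 -2[0]+1*
p8 O@[0] terminal -1; root [10] d11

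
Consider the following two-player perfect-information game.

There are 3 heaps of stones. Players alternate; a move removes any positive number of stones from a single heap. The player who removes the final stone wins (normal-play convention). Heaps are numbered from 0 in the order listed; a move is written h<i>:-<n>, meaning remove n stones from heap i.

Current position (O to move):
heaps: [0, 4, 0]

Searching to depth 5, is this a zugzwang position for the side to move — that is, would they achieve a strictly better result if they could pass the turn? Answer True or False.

zugzwang((0,4,0), O) = False

[(0,4,0)] O move#1: h1:-1:-1/(0,3,0), h1:-2:-1/(0,2,0), h1:-3:-1/(0,1,0), h1:-4:+1/(0,0,0)*
[(0,0,0)] end (terminal -1, X#2); searched (0,4,0) to 5
pass branch (X moves first from the same position):
  | [(0,4,0)] X move#1: h1:-1:-1/(0,3,0), h1:-2:-1/(0,2,0), h1:-3:-1/(0,1,0), h1:-4:+1/(0,0,0)*
  | [(0,0,0)] end (terminal -1, O#2); searched (0,4,0) to 5
O moving scores +1; O passing scores -1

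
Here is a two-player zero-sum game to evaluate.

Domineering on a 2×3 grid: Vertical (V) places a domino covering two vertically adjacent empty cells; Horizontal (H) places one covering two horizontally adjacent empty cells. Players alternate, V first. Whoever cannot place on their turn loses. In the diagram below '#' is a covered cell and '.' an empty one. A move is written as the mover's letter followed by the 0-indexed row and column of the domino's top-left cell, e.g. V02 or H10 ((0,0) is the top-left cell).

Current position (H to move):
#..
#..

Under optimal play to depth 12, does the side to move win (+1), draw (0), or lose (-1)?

value(#../#.., H) = +1

ply 1, H at #../#.. | H01=+1→###/#..*; H11=+1→#../###
ply 2: ###/#.. is terminal -1 (V); from #../#.. depth 12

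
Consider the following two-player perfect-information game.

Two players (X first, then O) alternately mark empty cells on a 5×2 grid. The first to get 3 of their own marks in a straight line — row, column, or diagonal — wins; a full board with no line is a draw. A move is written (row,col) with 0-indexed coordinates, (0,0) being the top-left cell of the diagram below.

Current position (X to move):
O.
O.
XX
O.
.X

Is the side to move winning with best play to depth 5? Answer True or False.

ply 1, X at O./O./XX/O./.X | (0,1)=+1→OX/O./XX/O./.X*; (1,1)=+1→O./OX/XX/O./.X; (3,1)=+1→O./O./XX/OX/.X; (4,0)=+0→O./O./XX/O./XX
ply 2, O at OX/O./XX/O./.X | (1,1)=-1→OX/OO/XX/O./.X*; (3,1)=-1→OX/O./XX/OO/.X; (4,0)=-1→OX/O./XX/O./OX
ply 3, X at OX/OO/XX/O./.X | (3,1)=+1→OX/OO/XX/OX/.X*; (4,0)=+0→OX/OO/XX/O./XX
ply 4: OX/OO/XX/OX/.X is terminal -1 (O); from O./O./XX/O./.X depth 5

X winning at [O./O./XX/O./.X]: True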